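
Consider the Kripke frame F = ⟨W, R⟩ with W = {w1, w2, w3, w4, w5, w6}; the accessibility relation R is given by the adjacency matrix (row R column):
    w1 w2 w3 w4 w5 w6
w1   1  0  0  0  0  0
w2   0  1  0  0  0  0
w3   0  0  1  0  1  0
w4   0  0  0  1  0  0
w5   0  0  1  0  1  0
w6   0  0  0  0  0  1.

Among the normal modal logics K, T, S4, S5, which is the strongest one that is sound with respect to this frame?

Reflexive (axiom T): yes — every world is R-related to itself.
Transitive (axiom 4): yes — every two-step R-path is closed by a direct edge.
Euclidean (axiom 5): yes — any two successors of a common world are R-related.
So F validates K, T, S4, S5. The strongest is S5.

S5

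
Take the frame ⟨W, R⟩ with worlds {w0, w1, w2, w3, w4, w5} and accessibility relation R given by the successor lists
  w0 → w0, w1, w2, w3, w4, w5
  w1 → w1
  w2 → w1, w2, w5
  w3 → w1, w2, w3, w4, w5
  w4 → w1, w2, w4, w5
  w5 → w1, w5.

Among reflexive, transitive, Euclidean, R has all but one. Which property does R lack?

Reflexive: yes — every world is R-related to itself.
Transitive: yes — every two-step R-path is closed by a direct edge.
Euclidean: no — w0 R w1 and w0 R w2, but not w1 R w2.
Only Euclidean fails.

Euclidean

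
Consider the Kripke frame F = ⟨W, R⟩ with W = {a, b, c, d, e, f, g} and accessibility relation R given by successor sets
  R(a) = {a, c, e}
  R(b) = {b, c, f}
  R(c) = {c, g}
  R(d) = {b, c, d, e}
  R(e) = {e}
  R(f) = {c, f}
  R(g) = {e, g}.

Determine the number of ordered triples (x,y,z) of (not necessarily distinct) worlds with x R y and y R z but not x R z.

6

Enumerating: (a,c,g), (b,c,g), (c,g,e), (d,b,f), (d,c,g), (f,c,g).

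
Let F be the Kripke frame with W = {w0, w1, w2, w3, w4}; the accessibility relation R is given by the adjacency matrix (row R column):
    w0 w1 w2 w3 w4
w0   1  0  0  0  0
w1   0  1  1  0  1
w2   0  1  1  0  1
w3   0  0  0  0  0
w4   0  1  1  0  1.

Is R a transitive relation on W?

Transitive: yes — every two-step R-path is closed by a direct edge.

Yes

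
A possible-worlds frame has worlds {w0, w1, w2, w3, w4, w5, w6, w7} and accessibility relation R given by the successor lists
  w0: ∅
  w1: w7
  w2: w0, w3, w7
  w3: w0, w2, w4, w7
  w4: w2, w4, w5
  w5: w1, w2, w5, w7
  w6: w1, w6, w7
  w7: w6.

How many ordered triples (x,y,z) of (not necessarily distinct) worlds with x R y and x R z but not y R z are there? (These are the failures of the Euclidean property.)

38

Enumerating: (w1,w7,w7), (w2,w0,w0), (w2,w0,w3), (w2,w0,w7), (w2,w3,w3), (w2,w7,w0), (w2,w7,w3), (w2,w7,w7), (w3,w0,w0), (w3,w0,w2), (w3,w0,w4), (w3,w0,w7), … and 26 more.
Total: 38.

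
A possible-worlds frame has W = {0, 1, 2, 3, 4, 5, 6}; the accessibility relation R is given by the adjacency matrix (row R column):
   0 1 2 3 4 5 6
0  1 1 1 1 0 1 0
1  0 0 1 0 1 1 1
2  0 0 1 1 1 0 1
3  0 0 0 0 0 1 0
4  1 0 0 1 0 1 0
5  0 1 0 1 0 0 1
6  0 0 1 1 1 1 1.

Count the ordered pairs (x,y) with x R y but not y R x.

14

Enumerating: (0,1), (0,2), (0,3), (0,5), (1,2), (1,4), (1,6), (2,3), (2,4), (4,0), (4,3), (4,5), (6,3), (6,4).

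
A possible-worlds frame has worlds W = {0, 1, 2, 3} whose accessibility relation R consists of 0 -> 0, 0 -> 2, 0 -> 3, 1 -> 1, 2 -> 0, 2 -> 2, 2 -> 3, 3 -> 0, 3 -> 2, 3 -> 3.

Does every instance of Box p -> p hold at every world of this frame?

Yes

The schema T characterises exactly the reflexive frames.
Reflexive: yes — every world is R-related to itself.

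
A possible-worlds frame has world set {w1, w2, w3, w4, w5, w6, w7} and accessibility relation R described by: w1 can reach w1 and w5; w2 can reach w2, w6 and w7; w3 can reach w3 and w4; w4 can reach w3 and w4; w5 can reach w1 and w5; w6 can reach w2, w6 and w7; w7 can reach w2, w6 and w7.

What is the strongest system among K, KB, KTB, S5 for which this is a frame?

S5

Symmetric (axiom B): yes — every pair in R has its reverse in R.
Reflexive (axiom T): yes — every world is R-related to itself.
Euclidean (axiom 5): yes — any two successors of a common world are R-related.
So F validates K, KB, KTB, S5. The strongest is S5.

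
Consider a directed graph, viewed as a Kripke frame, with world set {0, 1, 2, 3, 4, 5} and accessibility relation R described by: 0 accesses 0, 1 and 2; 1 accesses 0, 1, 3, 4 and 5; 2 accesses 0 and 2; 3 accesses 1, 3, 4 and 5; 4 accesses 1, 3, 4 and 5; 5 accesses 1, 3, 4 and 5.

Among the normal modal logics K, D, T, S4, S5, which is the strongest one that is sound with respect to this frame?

T

Serial (axiom D): yes — every world has a successor (e.g. 0 R 0).
Reflexive (axiom T): yes — every world is R-related to itself.
Transitive (axiom 4): no — 0 R 1 and 1 R 3, but not 0 R 3.
Euclidean (axiom 5): no — 0 R 1 and 0 R 2, but not 1 R 2.
So F validates K, D, T; S4 would additionally require R to be transitive. The strongest is T.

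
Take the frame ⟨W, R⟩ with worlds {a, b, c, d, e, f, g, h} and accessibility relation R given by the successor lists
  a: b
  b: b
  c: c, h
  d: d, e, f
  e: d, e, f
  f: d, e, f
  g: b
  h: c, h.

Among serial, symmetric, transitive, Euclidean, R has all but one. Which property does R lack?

symmetric

Serial: yes — every world has a successor (e.g. a R b).
Symmetric: no — a R b but not b R a.
Transitive: yes — every two-step R-path is closed by a direct edge.
Euclidean: yes — any two successors of a common world are R-related.
Only symmetric fails.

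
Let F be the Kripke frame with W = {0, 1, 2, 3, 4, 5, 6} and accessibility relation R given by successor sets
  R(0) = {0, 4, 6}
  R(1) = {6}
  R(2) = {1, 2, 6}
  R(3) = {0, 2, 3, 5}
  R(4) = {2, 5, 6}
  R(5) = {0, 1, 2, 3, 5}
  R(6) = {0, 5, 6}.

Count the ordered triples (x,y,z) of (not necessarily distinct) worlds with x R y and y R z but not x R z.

25

Enumerating: (0,4,2), (0,4,5), (0,6,5), (1,6,0), (1,6,5), (2,6,0), (2,6,5), (3,0,4), (3,0,6), (3,2,1), (3,2,6), (3,5,1), … and 13 more.
Total: 25.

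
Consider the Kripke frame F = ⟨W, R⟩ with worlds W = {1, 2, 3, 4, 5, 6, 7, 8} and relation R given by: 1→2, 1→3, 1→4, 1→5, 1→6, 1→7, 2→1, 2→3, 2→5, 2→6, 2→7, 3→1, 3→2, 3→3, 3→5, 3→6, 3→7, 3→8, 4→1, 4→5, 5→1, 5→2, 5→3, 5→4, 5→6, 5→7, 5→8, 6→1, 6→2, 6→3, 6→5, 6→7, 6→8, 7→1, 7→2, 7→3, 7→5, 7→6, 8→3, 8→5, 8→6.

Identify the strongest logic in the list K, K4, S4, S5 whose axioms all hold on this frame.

Transitive (axiom 4): no — 1 R 3 and 3 R 8, but not 1 R 8.
Reflexive (axiom T): no — 1 is not related to itself.
Euclidean (axiom 5): no — 1 R 2 and 1 R 4, but not 2 R 4.
So F validates K; K4 would additionally require R to be transitive. The strongest is K.

K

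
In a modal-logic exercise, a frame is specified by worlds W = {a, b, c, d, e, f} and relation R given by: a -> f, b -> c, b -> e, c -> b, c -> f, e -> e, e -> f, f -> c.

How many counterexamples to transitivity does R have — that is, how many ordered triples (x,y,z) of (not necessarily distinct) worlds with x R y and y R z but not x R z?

Enumerating: (a,f,c), (b,c,b), (b,c,f), (b,e,f), (c,b,c), (c,b,e), (c,f,c), (e,f,c), (f,c,b), (f,c,f).

10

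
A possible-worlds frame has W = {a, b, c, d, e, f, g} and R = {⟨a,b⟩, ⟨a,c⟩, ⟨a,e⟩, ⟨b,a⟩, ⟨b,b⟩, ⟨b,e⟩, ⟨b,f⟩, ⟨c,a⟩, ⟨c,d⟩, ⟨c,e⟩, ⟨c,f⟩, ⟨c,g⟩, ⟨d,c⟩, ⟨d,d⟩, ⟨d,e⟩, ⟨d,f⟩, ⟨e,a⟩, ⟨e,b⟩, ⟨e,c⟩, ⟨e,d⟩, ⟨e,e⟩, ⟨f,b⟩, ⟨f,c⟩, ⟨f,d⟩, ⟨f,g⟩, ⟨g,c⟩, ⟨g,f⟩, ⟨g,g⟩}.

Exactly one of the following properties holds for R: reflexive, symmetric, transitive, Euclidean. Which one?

symmetric

Reflexive: no — a is not related to itself.
Symmetric: yes — every pair in R has its reverse in R.
Transitive: no — a R b and b R f, but not a R f.
Euclidean: no — a R b and a R c, but not b R c.
Only symmetric holds.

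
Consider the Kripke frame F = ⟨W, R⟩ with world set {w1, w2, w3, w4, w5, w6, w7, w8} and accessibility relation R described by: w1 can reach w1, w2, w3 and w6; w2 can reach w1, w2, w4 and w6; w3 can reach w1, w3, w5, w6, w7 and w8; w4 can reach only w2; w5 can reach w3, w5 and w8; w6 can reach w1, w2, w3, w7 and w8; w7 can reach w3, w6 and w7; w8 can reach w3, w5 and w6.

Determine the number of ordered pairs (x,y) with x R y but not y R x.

0

R is symmetric; there are no such tuples.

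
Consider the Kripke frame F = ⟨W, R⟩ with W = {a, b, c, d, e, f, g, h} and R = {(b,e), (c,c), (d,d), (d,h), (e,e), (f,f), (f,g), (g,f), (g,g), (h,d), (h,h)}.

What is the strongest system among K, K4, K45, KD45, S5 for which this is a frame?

Transitive (axiom 4): yes — every two-step R-path is closed by a direct edge.
Euclidean (axiom 5): yes — any two successors of a common world are R-related.
Serial (axiom D): no — a has no R-successor.
Reflexive (axiom T): no — a is not related to itself.
So F validates K, K4, K45; KD45 would additionally require R to be serial. The strongest is K45.

K45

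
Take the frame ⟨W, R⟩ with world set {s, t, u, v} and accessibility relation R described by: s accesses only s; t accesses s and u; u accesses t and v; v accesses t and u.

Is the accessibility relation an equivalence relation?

No

Reflexive: no — t is not related to itself.
Symmetric: no — t R s but not s R t.
Transitive: no — t R u and u R v, but not t R v.
So R is not an equivalence relation.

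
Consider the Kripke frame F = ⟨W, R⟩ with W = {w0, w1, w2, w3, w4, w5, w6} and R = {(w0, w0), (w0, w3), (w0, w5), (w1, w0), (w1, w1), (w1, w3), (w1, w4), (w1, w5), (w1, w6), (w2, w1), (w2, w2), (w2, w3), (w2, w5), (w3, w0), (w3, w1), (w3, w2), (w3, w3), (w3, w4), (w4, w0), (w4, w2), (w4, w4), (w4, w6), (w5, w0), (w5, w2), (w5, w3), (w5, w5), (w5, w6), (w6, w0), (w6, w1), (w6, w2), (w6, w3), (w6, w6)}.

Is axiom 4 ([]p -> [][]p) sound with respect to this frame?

No

The schema 4 characterises exactly the transitive frames.
Transitive: no — w0 R w3 and w3 R w1, but not w0 R w1.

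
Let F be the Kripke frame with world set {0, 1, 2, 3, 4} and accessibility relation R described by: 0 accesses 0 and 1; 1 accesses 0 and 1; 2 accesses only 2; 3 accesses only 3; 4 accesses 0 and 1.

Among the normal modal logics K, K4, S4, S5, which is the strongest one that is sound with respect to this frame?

Transitive (axiom 4): yes — every two-step R-path is closed by a direct edge.
Reflexive (axiom T): no — 4 is not related to itself.
Euclidean (axiom 5): yes — any two successors of a common world are R-related.
So F validates K, K4; S4 would additionally require R to be reflexive. The strongest is K4.

K4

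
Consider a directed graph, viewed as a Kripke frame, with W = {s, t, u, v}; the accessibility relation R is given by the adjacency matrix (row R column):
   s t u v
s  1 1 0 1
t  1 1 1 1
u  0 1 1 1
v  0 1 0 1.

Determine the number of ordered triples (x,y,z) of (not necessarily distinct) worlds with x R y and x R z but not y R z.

6

Enumerating: (s,v,s), (t,s,u), (t,u,s), (t,v,s), (t,v,u), (u,v,u).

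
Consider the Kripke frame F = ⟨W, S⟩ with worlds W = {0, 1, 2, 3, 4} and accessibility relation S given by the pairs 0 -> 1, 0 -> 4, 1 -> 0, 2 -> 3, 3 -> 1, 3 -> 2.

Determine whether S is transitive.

Transitive: no — 1 S 0 and 0 S 4, but not 1 S 4.

No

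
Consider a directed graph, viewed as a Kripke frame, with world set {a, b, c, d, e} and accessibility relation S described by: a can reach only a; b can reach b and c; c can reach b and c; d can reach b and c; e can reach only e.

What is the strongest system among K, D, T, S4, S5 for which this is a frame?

Serial (axiom D): yes — every world has a successor (e.g. a S a).
Reflexive (axiom T): no — d is not related to itself.
Transitive (axiom 4): yes — every two-step S-path is closed by a direct edge.
Euclidean (axiom 5): yes — any two successors of a common world are S-related.
So F validates K, D; T would additionally require S to be reflexive. The strongest is D.

D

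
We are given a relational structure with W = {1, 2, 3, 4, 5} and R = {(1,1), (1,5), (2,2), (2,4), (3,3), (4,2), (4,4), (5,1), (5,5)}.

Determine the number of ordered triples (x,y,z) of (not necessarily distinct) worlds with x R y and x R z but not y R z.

R is Euclidean; there are no such tuples.

0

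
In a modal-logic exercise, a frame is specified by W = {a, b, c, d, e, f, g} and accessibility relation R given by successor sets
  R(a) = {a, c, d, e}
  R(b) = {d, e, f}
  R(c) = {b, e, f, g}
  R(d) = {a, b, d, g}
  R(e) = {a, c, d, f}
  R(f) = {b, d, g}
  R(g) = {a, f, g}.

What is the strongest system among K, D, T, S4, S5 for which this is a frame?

Serial (axiom D): yes — every world has a successor (e.g. a R a).
Reflexive (axiom T): no — b is not related to itself.
Transitive (axiom 4): no — a R c and c R b, but not a R b.
Euclidean (axiom 5): no — a R c and a R d, but not c R d.
So F validates K, D; T would additionally require R to be reflexive. The strongest is D.

D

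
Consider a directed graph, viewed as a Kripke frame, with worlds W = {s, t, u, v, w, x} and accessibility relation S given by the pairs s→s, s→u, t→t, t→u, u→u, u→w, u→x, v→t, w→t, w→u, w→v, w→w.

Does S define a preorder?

No

Reflexive: no — v is not related to itself.
Transitive: no — s S u and u S w, but not s S w.
So S is not a preorder.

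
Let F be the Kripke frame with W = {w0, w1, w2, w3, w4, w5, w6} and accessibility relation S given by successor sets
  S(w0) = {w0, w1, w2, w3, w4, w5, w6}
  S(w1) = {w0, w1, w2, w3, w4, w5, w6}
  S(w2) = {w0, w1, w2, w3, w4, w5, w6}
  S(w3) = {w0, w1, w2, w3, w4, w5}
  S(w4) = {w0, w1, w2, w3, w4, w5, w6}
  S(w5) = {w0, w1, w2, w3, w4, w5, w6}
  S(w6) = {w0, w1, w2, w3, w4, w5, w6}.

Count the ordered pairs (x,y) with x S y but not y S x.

1

Enumerating: (w6,w3).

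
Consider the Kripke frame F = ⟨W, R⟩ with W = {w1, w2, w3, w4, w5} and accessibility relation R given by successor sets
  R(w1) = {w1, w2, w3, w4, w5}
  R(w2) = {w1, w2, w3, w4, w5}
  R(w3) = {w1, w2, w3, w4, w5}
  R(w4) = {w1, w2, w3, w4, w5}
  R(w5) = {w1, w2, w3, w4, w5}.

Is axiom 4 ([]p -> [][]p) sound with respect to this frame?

Yes

The schema 4 characterises exactly the transitive frames.
Transitive: yes — every two-step R-path is closed by a direct edge.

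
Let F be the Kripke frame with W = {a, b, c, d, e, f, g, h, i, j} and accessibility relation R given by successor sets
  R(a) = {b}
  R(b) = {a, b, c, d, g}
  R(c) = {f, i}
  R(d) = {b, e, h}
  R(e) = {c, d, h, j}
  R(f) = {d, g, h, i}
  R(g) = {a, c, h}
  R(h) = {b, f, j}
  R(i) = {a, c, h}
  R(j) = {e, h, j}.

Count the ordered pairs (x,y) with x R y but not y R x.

Enumerating: (b,c), (b,g), (c,f), (d,h), (e,c), (e,h), (f,d), (f,g), (f,i), (g,a), (g,c), (g,h), (h,b), (i,a), (i,h).

15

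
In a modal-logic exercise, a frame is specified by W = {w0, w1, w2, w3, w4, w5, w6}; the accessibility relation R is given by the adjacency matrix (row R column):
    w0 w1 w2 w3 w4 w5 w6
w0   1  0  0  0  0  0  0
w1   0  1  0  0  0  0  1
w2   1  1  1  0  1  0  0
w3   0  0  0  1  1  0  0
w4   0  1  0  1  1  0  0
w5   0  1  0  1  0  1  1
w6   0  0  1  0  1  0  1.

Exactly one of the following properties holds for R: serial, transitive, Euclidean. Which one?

serial

Serial: yes — every world has a successor (e.g. w0 R w0).
Transitive: no — w1 R w6 and w6 R w2, but not w1 R w2.
Euclidean: no — w2 R w0 and w2 R w1, but not w0 R w1.
Only serial holds.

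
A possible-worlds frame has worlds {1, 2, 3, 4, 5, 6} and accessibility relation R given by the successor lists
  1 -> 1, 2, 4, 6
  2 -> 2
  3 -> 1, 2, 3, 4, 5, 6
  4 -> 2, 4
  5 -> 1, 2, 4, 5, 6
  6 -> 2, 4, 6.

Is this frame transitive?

Transitive: yes — every two-step R-path is closed by a direct edge.

Yes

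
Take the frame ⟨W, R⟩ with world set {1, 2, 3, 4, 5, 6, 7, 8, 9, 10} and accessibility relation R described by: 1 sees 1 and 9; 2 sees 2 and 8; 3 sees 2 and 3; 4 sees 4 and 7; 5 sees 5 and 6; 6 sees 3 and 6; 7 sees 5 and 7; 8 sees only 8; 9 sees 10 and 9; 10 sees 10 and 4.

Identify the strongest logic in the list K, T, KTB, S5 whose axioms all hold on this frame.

Reflexive (axiom T): yes — every world is R-related to itself.
Symmetric (axiom B): no — 1 R 9 but not 9 R 1.
Euclidean (axiom 5): no — 1 R 9 and 1 R 1, but not 9 R 1.
So F validates K, T; KTB would additionally require R to be symmetric. The strongest is T.

T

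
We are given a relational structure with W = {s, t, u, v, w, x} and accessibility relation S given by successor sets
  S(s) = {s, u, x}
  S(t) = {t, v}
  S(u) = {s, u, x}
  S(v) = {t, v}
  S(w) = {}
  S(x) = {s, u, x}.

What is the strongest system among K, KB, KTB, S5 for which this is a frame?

KB

Symmetric (axiom B): yes — every pair in S has its reverse in S.
Reflexive (axiom T): no — w is not related to itself.
Euclidean (axiom 5): yes — any two successors of a common world are S-related.
So F validates K, KB; KTB would additionally require S to be reflexive. The strongest is KB.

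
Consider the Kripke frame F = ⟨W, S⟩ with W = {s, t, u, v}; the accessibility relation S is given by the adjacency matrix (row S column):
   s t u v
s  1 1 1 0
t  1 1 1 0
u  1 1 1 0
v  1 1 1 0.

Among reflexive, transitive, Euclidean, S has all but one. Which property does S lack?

reflexive

Reflexive: no — v is not related to itself.
Transitive: yes — every two-step S-path is closed by a direct edge.
Euclidean: yes — any two successors of a common world are S-related.
Only reflexive fails.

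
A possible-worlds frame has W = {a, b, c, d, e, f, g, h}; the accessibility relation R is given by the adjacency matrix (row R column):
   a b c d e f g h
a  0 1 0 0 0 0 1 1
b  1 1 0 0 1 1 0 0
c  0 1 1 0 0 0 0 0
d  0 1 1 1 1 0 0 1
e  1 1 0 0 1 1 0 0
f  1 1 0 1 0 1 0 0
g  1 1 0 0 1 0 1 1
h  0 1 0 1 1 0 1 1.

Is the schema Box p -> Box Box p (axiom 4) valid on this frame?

Axiom 4 corresponds to the accessibility relation being transitive.
Transitive: no — a R b and b R e, but not a R e.

No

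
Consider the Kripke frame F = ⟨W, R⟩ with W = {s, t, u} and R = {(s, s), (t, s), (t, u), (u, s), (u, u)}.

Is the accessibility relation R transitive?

Transitive: yes — every two-step R-path is closed by a direct edge.

Yes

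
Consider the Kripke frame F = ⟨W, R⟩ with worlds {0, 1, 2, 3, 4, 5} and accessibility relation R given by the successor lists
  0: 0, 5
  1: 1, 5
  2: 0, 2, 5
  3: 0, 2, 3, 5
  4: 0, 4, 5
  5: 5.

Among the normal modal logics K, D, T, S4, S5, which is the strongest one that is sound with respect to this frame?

S4

Serial (axiom D): yes — every world has a successor (e.g. 0 R 0).
Reflexive (axiom T): yes — every world is R-related to itself.
Transitive (axiom 4): yes — every two-step R-path is closed by a direct edge.
Euclidean (axiom 5): no — 2 R 5 and 2 R 0, but not 5 R 0.
So F validates K, D, T, S4; S5 would additionally require R to be Euclidean. The strongest is S4.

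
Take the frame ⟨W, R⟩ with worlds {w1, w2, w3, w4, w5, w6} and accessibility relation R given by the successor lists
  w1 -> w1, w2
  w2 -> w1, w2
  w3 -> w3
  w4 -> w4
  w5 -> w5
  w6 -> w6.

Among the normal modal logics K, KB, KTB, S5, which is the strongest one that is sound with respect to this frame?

S5

Symmetric (axiom B): yes — every pair in R has its reverse in R.
Reflexive (axiom T): yes — every world is R-related to itself.
Euclidean (axiom 5): yes — any two successors of a common world are R-related.
So F validates K, KB, KTB, S5. The strongest is S5.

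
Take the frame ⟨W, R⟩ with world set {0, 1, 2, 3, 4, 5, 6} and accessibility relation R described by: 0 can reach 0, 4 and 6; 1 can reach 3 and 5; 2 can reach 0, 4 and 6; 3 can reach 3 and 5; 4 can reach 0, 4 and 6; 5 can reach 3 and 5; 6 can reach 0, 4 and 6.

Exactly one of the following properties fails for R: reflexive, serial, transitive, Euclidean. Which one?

Reflexive: no — 1 is not related to itself.
Serial: yes — every world has a successor (e.g. 0 R 0).
Transitive: yes — every two-step R-path is closed by a direct edge.
Euclidean: yes — any two successors of a common world are R-related.
Only reflexive fails.

reflexive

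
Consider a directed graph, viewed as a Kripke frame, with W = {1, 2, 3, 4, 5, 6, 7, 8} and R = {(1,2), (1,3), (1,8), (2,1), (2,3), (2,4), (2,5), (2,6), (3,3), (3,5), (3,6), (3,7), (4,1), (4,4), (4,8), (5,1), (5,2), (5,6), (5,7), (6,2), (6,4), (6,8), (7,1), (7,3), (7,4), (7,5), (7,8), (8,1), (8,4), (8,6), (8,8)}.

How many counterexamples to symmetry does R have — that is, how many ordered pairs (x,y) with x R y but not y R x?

Enumerating: (1,3), (2,3), (2,4), (3,5), (3,6), (4,1), (5,1), (5,6), (6,4), (7,1), (7,4), (7,8).

12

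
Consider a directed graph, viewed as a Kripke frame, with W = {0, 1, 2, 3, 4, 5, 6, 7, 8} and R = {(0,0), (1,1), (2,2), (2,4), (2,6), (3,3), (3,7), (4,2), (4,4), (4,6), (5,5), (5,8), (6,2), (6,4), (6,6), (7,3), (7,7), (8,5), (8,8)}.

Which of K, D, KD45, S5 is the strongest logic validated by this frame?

S5

Serial (axiom D): yes — every world has a successor (e.g. 0 R 0).
Euclidean (axiom 5): yes — any two successors of a common world are R-related.
Transitive (axiom 4): yes — every two-step R-path is closed by a direct edge.
Reflexive (axiom T): yes — every world is R-related to itself.
So F validates K, D, KD45, S5. The strongest is S5.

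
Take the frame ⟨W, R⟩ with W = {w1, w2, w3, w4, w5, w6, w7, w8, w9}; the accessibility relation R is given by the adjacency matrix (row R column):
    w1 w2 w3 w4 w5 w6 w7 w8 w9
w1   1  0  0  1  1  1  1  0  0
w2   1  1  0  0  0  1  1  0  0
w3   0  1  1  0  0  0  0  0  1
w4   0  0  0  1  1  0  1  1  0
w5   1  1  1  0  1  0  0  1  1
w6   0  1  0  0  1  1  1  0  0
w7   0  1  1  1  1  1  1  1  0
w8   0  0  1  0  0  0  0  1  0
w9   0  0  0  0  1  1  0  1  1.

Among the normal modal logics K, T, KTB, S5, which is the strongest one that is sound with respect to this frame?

Reflexive (axiom T): yes — every world is R-related to itself.
Symmetric (axiom B): no — w1 R w4 but not w4 R w1.
Euclidean (axiom 5): no — w1 R w4 and w1 R w6, but not w4 R w6.
So F validates K, T; KTB would additionally require R to be symmetric. The strongest is T.

T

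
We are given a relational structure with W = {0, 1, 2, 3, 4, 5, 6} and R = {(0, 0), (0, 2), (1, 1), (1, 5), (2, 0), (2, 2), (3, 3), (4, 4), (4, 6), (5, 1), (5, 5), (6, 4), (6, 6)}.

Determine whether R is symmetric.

Symmetric: yes — every pair in R has its reverse in R.

Yes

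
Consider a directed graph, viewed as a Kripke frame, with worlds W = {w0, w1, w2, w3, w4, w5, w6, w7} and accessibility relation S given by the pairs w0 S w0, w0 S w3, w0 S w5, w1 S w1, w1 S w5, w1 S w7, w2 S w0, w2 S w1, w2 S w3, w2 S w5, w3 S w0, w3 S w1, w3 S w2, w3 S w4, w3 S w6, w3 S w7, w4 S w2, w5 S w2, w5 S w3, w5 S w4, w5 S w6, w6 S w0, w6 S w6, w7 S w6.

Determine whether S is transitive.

No

Transitive: no — w0 S w3 and w3 S w1, but not w0 S w1.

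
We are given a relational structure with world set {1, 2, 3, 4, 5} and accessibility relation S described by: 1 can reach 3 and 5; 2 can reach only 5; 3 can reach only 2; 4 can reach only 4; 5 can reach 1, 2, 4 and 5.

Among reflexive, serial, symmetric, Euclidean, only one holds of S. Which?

serial

Reflexive: no — 1 is not related to itself.
Serial: yes — every world has a successor (e.g. 1 S 3).
Symmetric: no — 1 S 3 but not 3 S 1.
Euclidean: no — 1 S 3 and 1 S 5, but not 3 S 5.
Only serial holds.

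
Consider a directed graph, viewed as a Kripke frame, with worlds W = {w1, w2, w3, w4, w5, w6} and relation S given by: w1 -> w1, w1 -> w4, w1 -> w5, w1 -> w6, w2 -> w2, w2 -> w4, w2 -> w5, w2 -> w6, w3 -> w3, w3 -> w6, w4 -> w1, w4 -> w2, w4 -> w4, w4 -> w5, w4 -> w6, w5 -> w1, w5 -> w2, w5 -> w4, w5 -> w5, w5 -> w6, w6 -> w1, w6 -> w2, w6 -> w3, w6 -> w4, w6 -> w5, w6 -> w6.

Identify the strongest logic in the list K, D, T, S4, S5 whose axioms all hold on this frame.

T

Serial (axiom D): yes — every world has a successor (e.g. w1 S w1).
Reflexive (axiom T): yes — every world is S-related to itself.
Transitive (axiom 4): no — w1 S w4 and w4 S w2, but not w1 S w2.
Euclidean (axiom 5): no — w4 S w1 and w4 S w2, but not w1 S w2.
So F validates K, D, T; S4 would additionally require S to be transitive. The strongest is T.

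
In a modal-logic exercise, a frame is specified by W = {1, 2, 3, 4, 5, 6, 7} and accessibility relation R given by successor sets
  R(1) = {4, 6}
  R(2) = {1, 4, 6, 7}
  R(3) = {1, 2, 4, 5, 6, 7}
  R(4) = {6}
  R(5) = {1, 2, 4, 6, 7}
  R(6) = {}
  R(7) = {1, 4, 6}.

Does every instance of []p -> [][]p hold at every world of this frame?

The schema 4 characterises exactly the transitive frames.
Transitive: yes — every two-step R-path is closed by a direct edge.

Yes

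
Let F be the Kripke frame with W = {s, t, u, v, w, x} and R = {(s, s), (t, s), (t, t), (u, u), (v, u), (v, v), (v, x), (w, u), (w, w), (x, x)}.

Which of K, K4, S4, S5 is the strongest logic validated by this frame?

S4

Transitive (axiom 4): yes — every two-step R-path is closed by a direct edge.
Reflexive (axiom T): yes — every world is R-related to itself.
Euclidean (axiom 5): no — v R u and v R x, but not u R x.
So F validates K, K4, S4; S5 would additionally require R to be Euclidean. The strongest is S4.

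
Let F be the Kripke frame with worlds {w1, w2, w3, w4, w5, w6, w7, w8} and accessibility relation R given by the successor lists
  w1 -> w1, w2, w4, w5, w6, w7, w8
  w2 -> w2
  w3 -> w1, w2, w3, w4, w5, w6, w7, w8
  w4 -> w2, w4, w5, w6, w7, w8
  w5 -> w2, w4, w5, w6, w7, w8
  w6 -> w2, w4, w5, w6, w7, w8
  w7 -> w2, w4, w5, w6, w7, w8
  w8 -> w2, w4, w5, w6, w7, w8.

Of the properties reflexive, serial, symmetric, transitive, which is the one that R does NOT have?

Reflexive: yes — every world is R-related to itself.
Serial: yes — every world has a successor (e.g. w1 R w1).
Symmetric: no — w1 R w2 but not w2 R w1.
Transitive: yes — every two-step R-path is closed by a direct edge.
Only symmetric fails.

symmetric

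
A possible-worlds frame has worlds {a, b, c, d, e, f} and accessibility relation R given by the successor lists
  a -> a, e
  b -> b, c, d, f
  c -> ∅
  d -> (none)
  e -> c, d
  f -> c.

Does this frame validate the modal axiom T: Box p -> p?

By correspondence theory, T is valid on a frame iff R is reflexive.
Reflexive: no — c is not related to itself.

No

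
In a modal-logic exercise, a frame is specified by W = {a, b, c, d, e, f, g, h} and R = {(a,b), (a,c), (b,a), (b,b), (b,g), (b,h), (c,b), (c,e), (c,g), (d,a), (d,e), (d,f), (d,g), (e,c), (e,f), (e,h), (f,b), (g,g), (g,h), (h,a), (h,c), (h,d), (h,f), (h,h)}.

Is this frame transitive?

No

Transitive: no — a R b and b R g, but not a R g.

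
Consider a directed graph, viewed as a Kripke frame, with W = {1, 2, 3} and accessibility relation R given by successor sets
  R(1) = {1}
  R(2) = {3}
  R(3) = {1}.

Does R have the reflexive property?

No

Reflexive: no — 2 is not related to itself.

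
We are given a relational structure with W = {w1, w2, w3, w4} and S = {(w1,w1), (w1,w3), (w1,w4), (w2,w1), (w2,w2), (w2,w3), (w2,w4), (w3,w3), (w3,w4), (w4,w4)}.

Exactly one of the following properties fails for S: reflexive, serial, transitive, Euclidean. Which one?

Reflexive: yes — every world is S-related to itself.
Serial: yes — every world has a successor (e.g. w1 S w1).
Transitive: yes — every two-step S-path is closed by a direct edge.
Euclidean: no — w1 S w4 and w1 S w3, but not w4 S w3.
Only Euclidean fails.

Euclidean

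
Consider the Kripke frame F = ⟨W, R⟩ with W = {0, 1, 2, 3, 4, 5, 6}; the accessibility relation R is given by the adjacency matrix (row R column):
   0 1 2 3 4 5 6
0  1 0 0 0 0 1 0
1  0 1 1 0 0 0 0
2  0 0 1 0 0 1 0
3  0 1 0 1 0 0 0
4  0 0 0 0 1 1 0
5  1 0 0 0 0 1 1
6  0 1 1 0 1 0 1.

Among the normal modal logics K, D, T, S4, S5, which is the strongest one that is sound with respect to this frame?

T

Serial (axiom D): yes — every world has a successor (e.g. 0 R 0).
Reflexive (axiom T): yes — every world is R-related to itself.
Transitive (axiom 4): no — 0 R 5 and 5 R 6, but not 0 R 6.
Euclidean (axiom 5): no — 5 R 0 and 5 R 6, but not 0 R 6.
So F validates K, D, T; S4 would additionally require R to be transitive. The strongest is T.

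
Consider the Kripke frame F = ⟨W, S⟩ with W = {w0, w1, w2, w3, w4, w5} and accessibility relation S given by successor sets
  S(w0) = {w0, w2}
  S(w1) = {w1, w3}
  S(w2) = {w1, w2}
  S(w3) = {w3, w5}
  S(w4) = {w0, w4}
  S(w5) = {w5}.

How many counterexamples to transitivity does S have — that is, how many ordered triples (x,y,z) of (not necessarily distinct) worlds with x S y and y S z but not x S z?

4

Enumerating: (w0,w2,w1), (w1,w3,w5), (w2,w1,w3), (w4,w0,w2).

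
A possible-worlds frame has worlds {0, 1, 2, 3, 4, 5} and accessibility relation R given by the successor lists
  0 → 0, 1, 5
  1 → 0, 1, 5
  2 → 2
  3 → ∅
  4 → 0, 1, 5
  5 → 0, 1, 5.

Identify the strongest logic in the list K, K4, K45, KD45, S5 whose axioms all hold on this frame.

Transitive (axiom 4): yes — every two-step R-path is closed by a direct edge.
Euclidean (axiom 5): yes — any two successors of a common world are R-related.
Serial (axiom D): no — 3 has no R-successor.
Reflexive (axiom T): no — 3 is not related to itself.
So F validates K, K4, K45; KD45 would additionally require R to be serial. The strongest is K45.

K45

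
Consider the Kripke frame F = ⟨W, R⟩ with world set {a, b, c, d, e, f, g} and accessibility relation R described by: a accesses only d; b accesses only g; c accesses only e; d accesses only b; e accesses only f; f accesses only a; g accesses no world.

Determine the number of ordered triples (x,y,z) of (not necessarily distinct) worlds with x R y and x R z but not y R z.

6

Enumerating: (a,d,d), (b,g,g), (c,e,e), (d,b,b), (e,f,f), (f,a,a).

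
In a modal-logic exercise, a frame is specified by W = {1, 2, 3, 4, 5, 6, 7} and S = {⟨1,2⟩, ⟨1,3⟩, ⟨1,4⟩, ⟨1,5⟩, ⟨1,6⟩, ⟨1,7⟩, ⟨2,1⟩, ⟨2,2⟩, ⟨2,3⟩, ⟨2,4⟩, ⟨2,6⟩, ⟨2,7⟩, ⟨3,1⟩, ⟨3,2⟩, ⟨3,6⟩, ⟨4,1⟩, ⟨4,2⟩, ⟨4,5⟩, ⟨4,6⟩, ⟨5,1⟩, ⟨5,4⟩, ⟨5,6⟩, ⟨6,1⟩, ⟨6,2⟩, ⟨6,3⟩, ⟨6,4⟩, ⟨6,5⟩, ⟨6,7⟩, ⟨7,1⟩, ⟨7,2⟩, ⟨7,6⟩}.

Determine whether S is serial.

Yes

Serial: yes — every world has a successor (e.g. 1 S 2).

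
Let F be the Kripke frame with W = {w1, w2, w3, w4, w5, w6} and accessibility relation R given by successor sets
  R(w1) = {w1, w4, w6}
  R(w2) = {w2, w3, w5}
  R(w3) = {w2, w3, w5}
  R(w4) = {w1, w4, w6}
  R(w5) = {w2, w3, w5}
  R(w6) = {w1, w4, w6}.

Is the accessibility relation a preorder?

Yes

Reflexive: yes — every world is R-related to itself.
Transitive: yes — every two-step R-path is closed by a direct edge.
So R is a preorder.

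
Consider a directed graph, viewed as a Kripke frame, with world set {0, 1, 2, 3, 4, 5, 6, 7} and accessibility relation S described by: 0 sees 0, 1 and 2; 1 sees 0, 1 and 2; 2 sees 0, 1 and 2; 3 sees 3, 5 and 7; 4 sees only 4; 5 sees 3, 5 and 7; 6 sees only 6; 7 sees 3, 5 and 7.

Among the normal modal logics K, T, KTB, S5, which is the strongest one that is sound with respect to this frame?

Reflexive (axiom T): yes — every world is S-related to itself.
Symmetric (axiom B): yes — every pair in S has its reverse in S.
Euclidean (axiom 5): yes — any two successors of a common world are S-related.
So F validates K, T, KTB, S5. The strongest is S5.

S5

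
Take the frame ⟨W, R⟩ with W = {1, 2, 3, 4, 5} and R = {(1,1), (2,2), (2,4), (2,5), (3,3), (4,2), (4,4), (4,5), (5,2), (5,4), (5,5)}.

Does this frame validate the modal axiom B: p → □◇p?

Yes

Axiom B corresponds to the accessibility relation being symmetric.
Symmetric: yes — every pair in R has its reverse in R.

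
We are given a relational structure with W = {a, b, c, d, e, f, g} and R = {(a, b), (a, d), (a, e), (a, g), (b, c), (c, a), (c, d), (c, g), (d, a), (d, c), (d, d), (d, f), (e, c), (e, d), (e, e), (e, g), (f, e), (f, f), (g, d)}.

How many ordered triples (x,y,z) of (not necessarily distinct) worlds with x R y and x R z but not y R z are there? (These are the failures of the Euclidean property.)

32

Enumerating: (a,b,b), (a,b,d), (a,b,e), (a,b,g), (a,d,b), (a,d,e), (a,d,g), (a,e,b), (a,g,b), (a,g,e), (a,g,g), (b,c,c), … and 20 more.
Total: 32.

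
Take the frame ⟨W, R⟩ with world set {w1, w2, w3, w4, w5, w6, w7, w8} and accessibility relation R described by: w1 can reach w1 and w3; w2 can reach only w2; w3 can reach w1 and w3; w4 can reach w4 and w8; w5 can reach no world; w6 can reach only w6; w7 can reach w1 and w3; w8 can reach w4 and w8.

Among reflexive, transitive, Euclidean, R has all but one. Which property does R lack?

reflexive

Reflexive: no — w5 is not related to itself.
Transitive: yes — every two-step R-path is closed by a direct edge.
Euclidean: yes — any two successors of a common world are R-related.
Only reflexive fails.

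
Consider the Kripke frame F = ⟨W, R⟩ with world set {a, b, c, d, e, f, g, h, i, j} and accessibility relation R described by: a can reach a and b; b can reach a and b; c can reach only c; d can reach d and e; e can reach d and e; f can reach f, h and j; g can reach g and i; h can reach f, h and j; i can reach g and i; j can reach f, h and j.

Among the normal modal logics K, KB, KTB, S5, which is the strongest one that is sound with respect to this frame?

S5

Symmetric (axiom B): yes — every pair in R has its reverse in R.
Reflexive (axiom T): yes — every world is R-related to itself.
Euclidean (axiom 5): yes — any two successors of a common world are R-related.
So F validates K, KB, KTB, S5. The strongest is S5.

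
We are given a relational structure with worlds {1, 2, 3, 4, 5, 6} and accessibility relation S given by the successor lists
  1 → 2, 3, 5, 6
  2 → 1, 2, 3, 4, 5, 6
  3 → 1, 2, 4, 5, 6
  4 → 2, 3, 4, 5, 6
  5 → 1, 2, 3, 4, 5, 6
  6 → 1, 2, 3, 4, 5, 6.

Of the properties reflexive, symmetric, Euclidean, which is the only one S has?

Reflexive: no — 1 is not related to itself.
Symmetric: yes — every pair in S has its reverse in S.
Euclidean: no — 2 S 1 and 2 S 4, but not 1 S 4.
Only symmetric holds.

symmetric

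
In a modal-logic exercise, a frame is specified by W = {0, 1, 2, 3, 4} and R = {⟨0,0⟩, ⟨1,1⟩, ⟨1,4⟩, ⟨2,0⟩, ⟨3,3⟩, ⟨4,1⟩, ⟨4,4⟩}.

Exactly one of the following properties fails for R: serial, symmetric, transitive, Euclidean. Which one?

symmetric

Serial: yes — every world has a successor (e.g. 0 R 0).
Symmetric: no — 2 R 0 but not 0 R 2.
Transitive: yes — every two-step R-path is closed by a direct edge.
Euclidean: yes — any two successors of a common world are R-related.
Only symmetric fails.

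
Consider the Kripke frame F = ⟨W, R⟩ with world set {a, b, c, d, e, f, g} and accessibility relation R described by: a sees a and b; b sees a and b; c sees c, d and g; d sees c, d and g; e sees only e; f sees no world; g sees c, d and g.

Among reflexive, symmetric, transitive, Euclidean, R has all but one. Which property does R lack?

Reflexive: no — f is not related to itself.
Symmetric: yes — every pair in R has its reverse in R.
Transitive: yes — every two-step R-path is closed by a direct edge.
Euclidean: yes — any two successors of a common world are R-related.
Only reflexive fails.

reflexive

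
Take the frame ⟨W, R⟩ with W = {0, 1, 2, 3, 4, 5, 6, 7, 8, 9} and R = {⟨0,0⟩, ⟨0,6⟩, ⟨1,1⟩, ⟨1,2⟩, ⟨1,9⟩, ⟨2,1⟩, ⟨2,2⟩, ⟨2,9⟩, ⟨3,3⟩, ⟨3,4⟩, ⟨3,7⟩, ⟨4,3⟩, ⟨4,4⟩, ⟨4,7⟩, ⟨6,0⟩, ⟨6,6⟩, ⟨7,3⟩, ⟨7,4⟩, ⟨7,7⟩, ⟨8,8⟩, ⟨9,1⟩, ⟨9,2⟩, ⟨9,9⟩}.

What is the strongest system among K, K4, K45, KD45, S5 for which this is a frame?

K45

Transitive (axiom 4): yes — every two-step R-path is closed by a direct edge.
Euclidean (axiom 5): yes — any two successors of a common world are R-related.
Serial (axiom D): no — 5 has no R-successor.
Reflexive (axiom T): no — 5 is not related to itself.
So F validates K, K4, K45; KD45 would additionally require R to be serial. The strongest is K45.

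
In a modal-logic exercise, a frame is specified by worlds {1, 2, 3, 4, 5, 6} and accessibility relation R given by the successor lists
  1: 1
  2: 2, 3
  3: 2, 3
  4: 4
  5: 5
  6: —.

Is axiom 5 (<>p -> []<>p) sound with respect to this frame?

By correspondence theory, 5 is valid on a frame iff R is Euclidean.
Euclidean: yes — any two successors of a common world are R-related.

Yes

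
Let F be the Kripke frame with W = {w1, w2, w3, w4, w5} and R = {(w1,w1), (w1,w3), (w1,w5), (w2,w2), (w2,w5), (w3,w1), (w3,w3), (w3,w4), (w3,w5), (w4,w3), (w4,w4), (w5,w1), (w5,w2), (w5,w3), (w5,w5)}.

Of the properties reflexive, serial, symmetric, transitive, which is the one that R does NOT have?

Reflexive: yes — every world is R-related to itself.
Serial: yes — every world has a successor (e.g. w1 R w1).
Symmetric: yes — every pair in R has its reverse in R.
Transitive: no — w1 R w3 and w3 R w4, but not w1 R w4.
Only transitive fails.

transitive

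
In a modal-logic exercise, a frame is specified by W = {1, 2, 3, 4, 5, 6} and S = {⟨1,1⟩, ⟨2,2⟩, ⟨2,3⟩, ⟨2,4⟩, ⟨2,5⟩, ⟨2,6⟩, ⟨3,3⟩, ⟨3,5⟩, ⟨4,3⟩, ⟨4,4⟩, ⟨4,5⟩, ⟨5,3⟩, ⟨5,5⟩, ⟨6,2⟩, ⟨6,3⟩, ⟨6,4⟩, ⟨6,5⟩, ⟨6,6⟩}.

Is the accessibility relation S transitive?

Transitive: yes — every two-step S-path is closed by a direct edge.

Yes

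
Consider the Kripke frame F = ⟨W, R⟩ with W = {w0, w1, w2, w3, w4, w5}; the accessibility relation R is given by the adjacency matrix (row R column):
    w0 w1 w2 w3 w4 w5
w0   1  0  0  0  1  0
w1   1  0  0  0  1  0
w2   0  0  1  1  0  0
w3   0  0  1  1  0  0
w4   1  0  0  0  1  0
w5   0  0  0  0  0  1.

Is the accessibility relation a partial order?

No

Reflexive: no — w1 is not related to itself.
Transitive: yes — every two-step R-path is closed by a direct edge.
Antisymmetric: no — w0 R w4 and w4 R w0 with w0 ≠ w4.
So R is not a partial order.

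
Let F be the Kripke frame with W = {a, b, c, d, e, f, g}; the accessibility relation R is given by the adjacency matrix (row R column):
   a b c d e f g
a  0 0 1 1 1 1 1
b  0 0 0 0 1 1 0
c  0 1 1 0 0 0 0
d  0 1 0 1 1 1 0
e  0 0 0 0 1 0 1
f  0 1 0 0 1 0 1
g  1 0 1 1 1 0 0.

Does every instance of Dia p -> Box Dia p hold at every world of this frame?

By correspondence theory, 5 is valid on a frame iff R is Euclidean.
Euclidean: no — a R c and a R d, but not c R d.

No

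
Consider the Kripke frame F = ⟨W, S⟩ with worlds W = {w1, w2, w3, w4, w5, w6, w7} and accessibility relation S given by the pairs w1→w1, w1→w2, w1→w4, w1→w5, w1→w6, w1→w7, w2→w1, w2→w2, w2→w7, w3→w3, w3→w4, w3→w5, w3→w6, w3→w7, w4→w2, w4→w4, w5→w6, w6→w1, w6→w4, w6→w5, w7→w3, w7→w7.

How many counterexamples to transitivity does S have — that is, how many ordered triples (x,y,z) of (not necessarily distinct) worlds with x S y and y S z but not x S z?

Enumerating: (w1,w7,w3), (w2,w1,w4), (w2,w1,w5), (w2,w1,w6), (w2,w7,w3), (w3,w4,w2), (w3,w6,w1), (w4,w2,w1), (w4,w2,w7), (w5,w6,w1), (w5,w6,w4), (w5,w6,w5), … and 8 more.
Total: 20.

20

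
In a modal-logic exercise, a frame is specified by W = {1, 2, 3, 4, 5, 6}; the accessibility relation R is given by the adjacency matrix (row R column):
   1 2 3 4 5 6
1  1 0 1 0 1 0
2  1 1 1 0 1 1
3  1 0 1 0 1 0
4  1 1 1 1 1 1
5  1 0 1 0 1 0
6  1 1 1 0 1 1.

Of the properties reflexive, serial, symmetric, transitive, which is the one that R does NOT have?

Reflexive: yes — every world is R-related to itself.
Serial: yes — every world has a successor (e.g. 1 R 1).
Symmetric: no — 2 R 1 but not 1 R 2.
Transitive: yes — every two-step R-path is closed by a direct edge.
Only symmetric fails.

symmetric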